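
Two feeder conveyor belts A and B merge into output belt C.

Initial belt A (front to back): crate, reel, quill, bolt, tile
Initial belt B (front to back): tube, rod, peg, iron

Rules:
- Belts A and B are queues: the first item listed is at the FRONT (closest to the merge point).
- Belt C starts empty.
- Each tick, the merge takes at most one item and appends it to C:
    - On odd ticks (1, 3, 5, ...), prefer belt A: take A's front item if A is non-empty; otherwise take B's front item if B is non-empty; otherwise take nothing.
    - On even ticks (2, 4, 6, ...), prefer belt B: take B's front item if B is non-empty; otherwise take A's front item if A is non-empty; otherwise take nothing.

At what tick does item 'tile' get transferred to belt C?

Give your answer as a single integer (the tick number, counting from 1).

Answer: 9

Derivation:
Tick 1: prefer A, take crate from A; A=[reel,quill,bolt,tile] B=[tube,rod,peg,iron] C=[crate]
Tick 2: prefer B, take tube from B; A=[reel,quill,bolt,tile] B=[rod,peg,iron] C=[crate,tube]
Tick 3: prefer A, take reel from A; A=[quill,bolt,tile] B=[rod,peg,iron] C=[crate,tube,reel]
Tick 4: prefer B, take rod from B; A=[quill,bolt,tile] B=[peg,iron] C=[crate,tube,reel,rod]
Tick 5: prefer A, take quill from A; A=[bolt,tile] B=[peg,iron] C=[crate,tube,reel,rod,quill]
Tick 6: prefer B, take peg from B; A=[bolt,tile] B=[iron] C=[crate,tube,reel,rod,quill,peg]
Tick 7: prefer A, take bolt from A; A=[tile] B=[iron] C=[crate,tube,reel,rod,quill,peg,bolt]
Tick 8: prefer B, take iron from B; A=[tile] B=[-] C=[crate,tube,reel,rod,quill,peg,bolt,iron]
Tick 9: prefer A, take tile from A; A=[-] B=[-] C=[crate,tube,reel,rod,quill,peg,bolt,iron,tile]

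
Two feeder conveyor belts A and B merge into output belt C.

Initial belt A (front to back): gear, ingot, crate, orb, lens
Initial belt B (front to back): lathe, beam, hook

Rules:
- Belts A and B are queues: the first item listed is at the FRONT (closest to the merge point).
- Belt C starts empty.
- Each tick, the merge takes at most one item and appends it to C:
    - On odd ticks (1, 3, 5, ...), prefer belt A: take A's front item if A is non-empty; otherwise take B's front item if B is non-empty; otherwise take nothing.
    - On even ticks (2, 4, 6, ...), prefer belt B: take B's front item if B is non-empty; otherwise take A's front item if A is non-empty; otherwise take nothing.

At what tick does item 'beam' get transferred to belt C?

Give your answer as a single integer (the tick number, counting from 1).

Tick 1: prefer A, take gear from A; A=[ingot,crate,orb,lens] B=[lathe,beam,hook] C=[gear]
Tick 2: prefer B, take lathe from B; A=[ingot,crate,orb,lens] B=[beam,hook] C=[gear,lathe]
Tick 3: prefer A, take ingot from A; A=[crate,orb,lens] B=[beam,hook] C=[gear,lathe,ingot]
Tick 4: prefer B, take beam from B; A=[crate,orb,lens] B=[hook] C=[gear,lathe,ingot,beam]

Answer: 4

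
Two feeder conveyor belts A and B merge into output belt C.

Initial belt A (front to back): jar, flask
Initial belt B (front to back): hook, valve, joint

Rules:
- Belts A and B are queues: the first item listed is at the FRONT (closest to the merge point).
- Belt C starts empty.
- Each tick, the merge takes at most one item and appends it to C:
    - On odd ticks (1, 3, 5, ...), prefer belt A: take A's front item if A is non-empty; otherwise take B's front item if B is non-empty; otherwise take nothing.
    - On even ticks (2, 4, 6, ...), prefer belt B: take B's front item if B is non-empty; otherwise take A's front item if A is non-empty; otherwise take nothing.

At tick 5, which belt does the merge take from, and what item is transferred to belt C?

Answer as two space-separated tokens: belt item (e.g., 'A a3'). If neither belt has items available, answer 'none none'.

Tick 1: prefer A, take jar from A; A=[flask] B=[hook,valve,joint] C=[jar]
Tick 2: prefer B, take hook from B; A=[flask] B=[valve,joint] C=[jar,hook]
Tick 3: prefer A, take flask from A; A=[-] B=[valve,joint] C=[jar,hook,flask]
Tick 4: prefer B, take valve from B; A=[-] B=[joint] C=[jar,hook,flask,valve]
Tick 5: prefer A, take joint from B; A=[-] B=[-] C=[jar,hook,flask,valve,joint]

Answer: B joint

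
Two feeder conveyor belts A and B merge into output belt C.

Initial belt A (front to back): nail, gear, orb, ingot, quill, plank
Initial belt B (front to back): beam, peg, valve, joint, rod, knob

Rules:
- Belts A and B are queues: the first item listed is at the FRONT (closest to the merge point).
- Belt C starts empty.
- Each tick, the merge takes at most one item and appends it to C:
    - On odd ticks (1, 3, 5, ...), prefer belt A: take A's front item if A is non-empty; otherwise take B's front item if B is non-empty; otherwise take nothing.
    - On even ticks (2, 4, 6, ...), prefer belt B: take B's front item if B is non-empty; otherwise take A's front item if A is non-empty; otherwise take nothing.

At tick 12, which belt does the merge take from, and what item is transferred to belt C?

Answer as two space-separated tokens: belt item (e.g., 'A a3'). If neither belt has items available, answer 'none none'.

Tick 1: prefer A, take nail from A; A=[gear,orb,ingot,quill,plank] B=[beam,peg,valve,joint,rod,knob] C=[nail]
Tick 2: prefer B, take beam from B; A=[gear,orb,ingot,quill,plank] B=[peg,valve,joint,rod,knob] C=[nail,beam]
Tick 3: prefer A, take gear from A; A=[orb,ingot,quill,plank] B=[peg,valve,joint,rod,knob] C=[nail,beam,gear]
Tick 4: prefer B, take peg from B; A=[orb,ingot,quill,plank] B=[valve,joint,rod,knob] C=[nail,beam,gear,peg]
Tick 5: prefer A, take orb from A; A=[ingot,quill,plank] B=[valve,joint,rod,knob] C=[nail,beam,gear,peg,orb]
Tick 6: prefer B, take valve from B; A=[ingot,quill,plank] B=[joint,rod,knob] C=[nail,beam,gear,peg,orb,valve]
Tick 7: prefer A, take ingot from A; A=[quill,plank] B=[joint,rod,knob] C=[nail,beam,gear,peg,orb,valve,ingot]
Tick 8: prefer B, take joint from B; A=[quill,plank] B=[rod,knob] C=[nail,beam,gear,peg,orb,valve,ingot,joint]
Tick 9: prefer A, take quill from A; A=[plank] B=[rod,knob] C=[nail,beam,gear,peg,orb,valve,ingot,joint,quill]
Tick 10: prefer B, take rod from B; A=[plank] B=[knob] C=[nail,beam,gear,peg,orb,valve,ingot,joint,quill,rod]
Tick 11: prefer A, take plank from A; A=[-] B=[knob] C=[nail,beam,gear,peg,orb,valve,ingot,joint,quill,rod,plank]
Tick 12: prefer B, take knob from B; A=[-] B=[-] C=[nail,beam,gear,peg,orb,valve,ingot,joint,quill,rod,plank,knob]

Answer: B knob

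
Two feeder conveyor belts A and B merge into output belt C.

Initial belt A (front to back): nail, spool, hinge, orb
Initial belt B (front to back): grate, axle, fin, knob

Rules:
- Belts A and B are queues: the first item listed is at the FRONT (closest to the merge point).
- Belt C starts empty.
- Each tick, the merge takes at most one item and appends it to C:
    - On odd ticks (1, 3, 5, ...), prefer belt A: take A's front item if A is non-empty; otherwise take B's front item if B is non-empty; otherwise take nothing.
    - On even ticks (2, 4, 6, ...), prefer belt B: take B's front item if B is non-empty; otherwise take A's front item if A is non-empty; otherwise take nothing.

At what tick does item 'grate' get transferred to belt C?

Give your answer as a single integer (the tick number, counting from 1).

Answer: 2

Derivation:
Tick 1: prefer A, take nail from A; A=[spool,hinge,orb] B=[grate,axle,fin,knob] C=[nail]
Tick 2: prefer B, take grate from B; A=[spool,hinge,orb] B=[axle,fin,knob] C=[nail,grate]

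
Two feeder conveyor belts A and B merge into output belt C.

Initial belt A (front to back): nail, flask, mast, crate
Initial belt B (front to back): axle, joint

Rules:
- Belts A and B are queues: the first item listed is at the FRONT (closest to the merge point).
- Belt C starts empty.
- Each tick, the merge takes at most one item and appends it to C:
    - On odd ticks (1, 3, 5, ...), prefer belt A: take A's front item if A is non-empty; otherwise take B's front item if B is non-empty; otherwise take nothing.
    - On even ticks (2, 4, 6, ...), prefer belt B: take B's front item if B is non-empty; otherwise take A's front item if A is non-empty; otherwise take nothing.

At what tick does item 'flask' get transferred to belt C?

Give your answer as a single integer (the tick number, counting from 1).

Answer: 3

Derivation:
Tick 1: prefer A, take nail from A; A=[flask,mast,crate] B=[axle,joint] C=[nail]
Tick 2: prefer B, take axle from B; A=[flask,mast,crate] B=[joint] C=[nail,axle]
Tick 3: prefer A, take flask from A; A=[mast,crate] B=[joint] C=[nail,axle,flask]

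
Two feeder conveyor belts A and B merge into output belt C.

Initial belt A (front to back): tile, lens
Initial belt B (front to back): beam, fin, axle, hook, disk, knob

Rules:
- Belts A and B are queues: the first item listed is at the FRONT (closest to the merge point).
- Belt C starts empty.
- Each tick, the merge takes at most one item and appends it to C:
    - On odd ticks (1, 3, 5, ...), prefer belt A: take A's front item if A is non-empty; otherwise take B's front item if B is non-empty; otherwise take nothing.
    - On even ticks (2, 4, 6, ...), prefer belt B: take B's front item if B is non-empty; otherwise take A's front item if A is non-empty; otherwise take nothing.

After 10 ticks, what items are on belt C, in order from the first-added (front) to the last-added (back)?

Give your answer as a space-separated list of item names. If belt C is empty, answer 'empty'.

Tick 1: prefer A, take tile from A; A=[lens] B=[beam,fin,axle,hook,disk,knob] C=[tile]
Tick 2: prefer B, take beam from B; A=[lens] B=[fin,axle,hook,disk,knob] C=[tile,beam]
Tick 3: prefer A, take lens from A; A=[-] B=[fin,axle,hook,disk,knob] C=[tile,beam,lens]
Tick 4: prefer B, take fin from B; A=[-] B=[axle,hook,disk,knob] C=[tile,beam,lens,fin]
Tick 5: prefer A, take axle from B; A=[-] B=[hook,disk,knob] C=[tile,beam,lens,fin,axle]
Tick 6: prefer B, take hook from B; A=[-] B=[disk,knob] C=[tile,beam,lens,fin,axle,hook]
Tick 7: prefer A, take disk from B; A=[-] B=[knob] C=[tile,beam,lens,fin,axle,hook,disk]
Tick 8: prefer B, take knob from B; A=[-] B=[-] C=[tile,beam,lens,fin,axle,hook,disk,knob]
Tick 9: prefer A, both empty, nothing taken; A=[-] B=[-] C=[tile,beam,lens,fin,axle,hook,disk,knob]
Tick 10: prefer B, both empty, nothing taken; A=[-] B=[-] C=[tile,beam,lens,fin,axle,hook,disk,knob]

Answer: tile beam lens fin axle hook disk knob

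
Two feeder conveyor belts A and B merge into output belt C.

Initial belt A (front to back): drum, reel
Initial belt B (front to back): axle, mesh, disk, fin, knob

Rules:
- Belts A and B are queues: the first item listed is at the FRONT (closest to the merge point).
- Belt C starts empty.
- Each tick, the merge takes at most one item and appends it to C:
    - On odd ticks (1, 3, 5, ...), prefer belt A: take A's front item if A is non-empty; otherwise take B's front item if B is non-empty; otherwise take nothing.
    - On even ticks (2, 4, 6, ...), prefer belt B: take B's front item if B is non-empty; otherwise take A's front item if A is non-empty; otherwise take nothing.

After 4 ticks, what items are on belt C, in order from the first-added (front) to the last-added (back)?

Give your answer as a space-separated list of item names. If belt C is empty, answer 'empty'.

Tick 1: prefer A, take drum from A; A=[reel] B=[axle,mesh,disk,fin,knob] C=[drum]
Tick 2: prefer B, take axle from B; A=[reel] B=[mesh,disk,fin,knob] C=[drum,axle]
Tick 3: prefer A, take reel from A; A=[-] B=[mesh,disk,fin,knob] C=[drum,axle,reel]
Tick 4: prefer B, take mesh from B; A=[-] B=[disk,fin,knob] C=[drum,axle,reel,mesh]

Answer: drum axle reel mesh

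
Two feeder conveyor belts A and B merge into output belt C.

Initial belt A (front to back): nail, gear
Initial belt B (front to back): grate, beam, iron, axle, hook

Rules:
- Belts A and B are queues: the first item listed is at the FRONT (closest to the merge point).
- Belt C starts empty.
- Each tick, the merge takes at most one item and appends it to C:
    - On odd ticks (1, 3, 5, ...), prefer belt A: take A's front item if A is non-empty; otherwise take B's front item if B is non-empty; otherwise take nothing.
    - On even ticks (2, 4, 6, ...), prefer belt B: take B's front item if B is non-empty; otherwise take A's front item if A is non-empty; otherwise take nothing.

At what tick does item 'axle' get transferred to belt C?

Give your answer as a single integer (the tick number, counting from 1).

Tick 1: prefer A, take nail from A; A=[gear] B=[grate,beam,iron,axle,hook] C=[nail]
Tick 2: prefer B, take grate from B; A=[gear] B=[beam,iron,axle,hook] C=[nail,grate]
Tick 3: prefer A, take gear from A; A=[-] B=[beam,iron,axle,hook] C=[nail,grate,gear]
Tick 4: prefer B, take beam from B; A=[-] B=[iron,axle,hook] C=[nail,grate,gear,beam]
Tick 5: prefer A, take iron from B; A=[-] B=[axle,hook] C=[nail,grate,gear,beam,iron]
Tick 6: prefer B, take axle from B; A=[-] B=[hook] C=[nail,grate,gear,beam,iron,axle]

Answer: 6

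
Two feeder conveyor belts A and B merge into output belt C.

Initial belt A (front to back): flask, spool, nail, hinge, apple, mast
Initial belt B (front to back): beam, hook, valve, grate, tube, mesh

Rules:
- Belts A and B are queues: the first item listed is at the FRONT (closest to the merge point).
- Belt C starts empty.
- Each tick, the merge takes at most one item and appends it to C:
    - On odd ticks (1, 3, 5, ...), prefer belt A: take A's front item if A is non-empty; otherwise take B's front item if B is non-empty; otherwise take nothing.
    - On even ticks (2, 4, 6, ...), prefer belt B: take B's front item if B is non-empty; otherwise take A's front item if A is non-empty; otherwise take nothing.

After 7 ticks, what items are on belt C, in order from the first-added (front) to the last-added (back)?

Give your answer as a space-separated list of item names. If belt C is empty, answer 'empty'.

Tick 1: prefer A, take flask from A; A=[spool,nail,hinge,apple,mast] B=[beam,hook,valve,grate,tube,mesh] C=[flask]
Tick 2: prefer B, take beam from B; A=[spool,nail,hinge,apple,mast] B=[hook,valve,grate,tube,mesh] C=[flask,beam]
Tick 3: prefer A, take spool from A; A=[nail,hinge,apple,mast] B=[hook,valve,grate,tube,mesh] C=[flask,beam,spool]
Tick 4: prefer B, take hook from B; A=[nail,hinge,apple,mast] B=[valve,grate,tube,mesh] C=[flask,beam,spool,hook]
Tick 5: prefer A, take nail from A; A=[hinge,apple,mast] B=[valve,grate,tube,mesh] C=[flask,beam,spool,hook,nail]
Tick 6: prefer B, take valve from B; A=[hinge,apple,mast] B=[grate,tube,mesh] C=[flask,beam,spool,hook,nail,valve]
Tick 7: prefer A, take hinge from A; A=[apple,mast] B=[grate,tube,mesh] C=[flask,beam,spool,hook,nail,valve,hinge]

Answer: flask beam spool hook nail valve hinge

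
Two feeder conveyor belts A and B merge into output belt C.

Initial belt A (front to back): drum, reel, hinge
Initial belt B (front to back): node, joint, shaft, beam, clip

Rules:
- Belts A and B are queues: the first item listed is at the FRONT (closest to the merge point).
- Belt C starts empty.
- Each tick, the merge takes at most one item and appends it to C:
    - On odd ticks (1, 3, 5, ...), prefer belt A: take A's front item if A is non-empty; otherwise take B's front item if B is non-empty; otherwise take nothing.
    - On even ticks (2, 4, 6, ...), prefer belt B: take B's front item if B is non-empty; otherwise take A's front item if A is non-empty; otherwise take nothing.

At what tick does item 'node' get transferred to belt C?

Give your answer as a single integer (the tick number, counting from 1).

Answer: 2

Derivation:
Tick 1: prefer A, take drum from A; A=[reel,hinge] B=[node,joint,shaft,beam,clip] C=[drum]
Tick 2: prefer B, take node from B; A=[reel,hinge] B=[joint,shaft,beam,clip] C=[drum,node]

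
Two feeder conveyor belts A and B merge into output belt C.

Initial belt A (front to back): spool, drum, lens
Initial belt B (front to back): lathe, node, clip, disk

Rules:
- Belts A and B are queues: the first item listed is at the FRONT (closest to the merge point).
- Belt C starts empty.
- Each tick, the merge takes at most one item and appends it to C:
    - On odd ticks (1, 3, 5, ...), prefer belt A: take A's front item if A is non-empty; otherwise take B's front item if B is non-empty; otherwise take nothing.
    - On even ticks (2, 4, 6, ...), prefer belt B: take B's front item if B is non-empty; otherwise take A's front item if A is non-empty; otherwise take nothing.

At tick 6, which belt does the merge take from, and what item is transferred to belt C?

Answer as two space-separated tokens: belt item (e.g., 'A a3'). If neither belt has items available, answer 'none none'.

Tick 1: prefer A, take spool from A; A=[drum,lens] B=[lathe,node,clip,disk] C=[spool]
Tick 2: prefer B, take lathe from B; A=[drum,lens] B=[node,clip,disk] C=[spool,lathe]
Tick 3: prefer A, take drum from A; A=[lens] B=[node,clip,disk] C=[spool,lathe,drum]
Tick 4: prefer B, take node from B; A=[lens] B=[clip,disk] C=[spool,lathe,drum,node]
Tick 5: prefer A, take lens from A; A=[-] B=[clip,disk] C=[spool,lathe,drum,node,lens]
Tick 6: prefer B, take clip from B; A=[-] B=[disk] C=[spool,lathe,drum,node,lens,clip]

Answer: B clip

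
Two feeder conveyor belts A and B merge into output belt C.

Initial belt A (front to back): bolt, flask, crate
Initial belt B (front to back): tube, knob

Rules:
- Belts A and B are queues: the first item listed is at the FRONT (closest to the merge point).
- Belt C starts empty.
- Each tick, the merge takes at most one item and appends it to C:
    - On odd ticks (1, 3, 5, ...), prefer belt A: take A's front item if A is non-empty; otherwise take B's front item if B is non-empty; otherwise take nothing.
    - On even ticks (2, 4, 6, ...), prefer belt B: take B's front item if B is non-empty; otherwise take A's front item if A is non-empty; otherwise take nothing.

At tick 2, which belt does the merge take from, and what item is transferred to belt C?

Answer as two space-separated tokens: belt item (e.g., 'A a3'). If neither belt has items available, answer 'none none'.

Tick 1: prefer A, take bolt from A; A=[flask,crate] B=[tube,knob] C=[bolt]
Tick 2: prefer B, take tube from B; A=[flask,crate] B=[knob] C=[bolt,tube]

Answer: B tube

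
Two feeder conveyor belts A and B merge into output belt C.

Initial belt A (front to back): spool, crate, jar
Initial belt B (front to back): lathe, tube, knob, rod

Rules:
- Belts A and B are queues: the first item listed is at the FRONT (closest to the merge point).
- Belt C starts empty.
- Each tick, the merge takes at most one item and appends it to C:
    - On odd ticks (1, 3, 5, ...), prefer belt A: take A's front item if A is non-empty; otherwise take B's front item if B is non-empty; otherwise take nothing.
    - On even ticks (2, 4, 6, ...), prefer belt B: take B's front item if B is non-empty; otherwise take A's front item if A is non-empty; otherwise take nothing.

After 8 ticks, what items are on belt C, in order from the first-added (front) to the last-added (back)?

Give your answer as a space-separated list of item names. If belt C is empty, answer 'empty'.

Tick 1: prefer A, take spool from A; A=[crate,jar] B=[lathe,tube,knob,rod] C=[spool]
Tick 2: prefer B, take lathe from B; A=[crate,jar] B=[tube,knob,rod] C=[spool,lathe]
Tick 3: prefer A, take crate from A; A=[jar] B=[tube,knob,rod] C=[spool,lathe,crate]
Tick 4: prefer B, take tube from B; A=[jar] B=[knob,rod] C=[spool,lathe,crate,tube]
Tick 5: prefer A, take jar from A; A=[-] B=[knob,rod] C=[spool,lathe,crate,tube,jar]
Tick 6: prefer B, take knob from B; A=[-] B=[rod] C=[spool,lathe,crate,tube,jar,knob]
Tick 7: prefer A, take rod from B; A=[-] B=[-] C=[spool,lathe,crate,tube,jar,knob,rod]
Tick 8: prefer B, both empty, nothing taken; A=[-] B=[-] C=[spool,lathe,crate,tube,jar,knob,rod]

Answer: spool lathe crate tube jar knob rod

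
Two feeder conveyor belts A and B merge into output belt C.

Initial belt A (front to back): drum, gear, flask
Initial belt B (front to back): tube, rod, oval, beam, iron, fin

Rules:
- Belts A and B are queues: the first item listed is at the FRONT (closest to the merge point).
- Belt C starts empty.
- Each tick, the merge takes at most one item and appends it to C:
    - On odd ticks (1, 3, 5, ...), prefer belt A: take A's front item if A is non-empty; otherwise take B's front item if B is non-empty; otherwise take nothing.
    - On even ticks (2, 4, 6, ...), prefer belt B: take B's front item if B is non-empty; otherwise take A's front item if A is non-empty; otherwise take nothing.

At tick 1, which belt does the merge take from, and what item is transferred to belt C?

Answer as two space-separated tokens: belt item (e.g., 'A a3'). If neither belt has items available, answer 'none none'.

Tick 1: prefer A, take drum from A; A=[gear,flask] B=[tube,rod,oval,beam,iron,fin] C=[drum]

Answer: A drum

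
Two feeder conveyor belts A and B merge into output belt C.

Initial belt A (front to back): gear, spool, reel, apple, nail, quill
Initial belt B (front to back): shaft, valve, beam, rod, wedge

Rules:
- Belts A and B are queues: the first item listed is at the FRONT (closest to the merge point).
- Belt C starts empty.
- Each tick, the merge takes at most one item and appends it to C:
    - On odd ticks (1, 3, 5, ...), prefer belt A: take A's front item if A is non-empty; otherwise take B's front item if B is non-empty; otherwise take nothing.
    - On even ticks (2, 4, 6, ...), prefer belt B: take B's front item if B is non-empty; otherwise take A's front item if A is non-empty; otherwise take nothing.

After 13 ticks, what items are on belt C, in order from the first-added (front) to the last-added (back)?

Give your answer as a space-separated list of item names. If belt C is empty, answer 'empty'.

Tick 1: prefer A, take gear from A; A=[spool,reel,apple,nail,quill] B=[shaft,valve,beam,rod,wedge] C=[gear]
Tick 2: prefer B, take shaft from B; A=[spool,reel,apple,nail,quill] B=[valve,beam,rod,wedge] C=[gear,shaft]
Tick 3: prefer A, take spool from A; A=[reel,apple,nail,quill] B=[valve,beam,rod,wedge] C=[gear,shaft,spool]
Tick 4: prefer B, take valve from B; A=[reel,apple,nail,quill] B=[beam,rod,wedge] C=[gear,shaft,spool,valve]
Tick 5: prefer A, take reel from A; A=[apple,nail,quill] B=[beam,rod,wedge] C=[gear,shaft,spool,valve,reel]
Tick 6: prefer B, take beam from B; A=[apple,nail,quill] B=[rod,wedge] C=[gear,shaft,spool,valve,reel,beam]
Tick 7: prefer A, take apple from A; A=[nail,quill] B=[rod,wedge] C=[gear,shaft,spool,valve,reel,beam,apple]
Tick 8: prefer B, take rod from B; A=[nail,quill] B=[wedge] C=[gear,shaft,spool,valve,reel,beam,apple,rod]
Tick 9: prefer A, take nail from A; A=[quill] B=[wedge] C=[gear,shaft,spool,valve,reel,beam,apple,rod,nail]
Tick 10: prefer B, take wedge from B; A=[quill] B=[-] C=[gear,shaft,spool,valve,reel,beam,apple,rod,nail,wedge]
Tick 11: prefer A, take quill from A; A=[-] B=[-] C=[gear,shaft,spool,valve,reel,beam,apple,rod,nail,wedge,quill]
Tick 12: prefer B, both empty, nothing taken; A=[-] B=[-] C=[gear,shaft,spool,valve,reel,beam,apple,rod,nail,wedge,quill]
Tick 13: prefer A, both empty, nothing taken; A=[-] B=[-] C=[gear,shaft,spool,valve,reel,beam,apple,rod,nail,wedge,quill]

Answer: gear shaft spool valve reel beam apple rod nail wedge quill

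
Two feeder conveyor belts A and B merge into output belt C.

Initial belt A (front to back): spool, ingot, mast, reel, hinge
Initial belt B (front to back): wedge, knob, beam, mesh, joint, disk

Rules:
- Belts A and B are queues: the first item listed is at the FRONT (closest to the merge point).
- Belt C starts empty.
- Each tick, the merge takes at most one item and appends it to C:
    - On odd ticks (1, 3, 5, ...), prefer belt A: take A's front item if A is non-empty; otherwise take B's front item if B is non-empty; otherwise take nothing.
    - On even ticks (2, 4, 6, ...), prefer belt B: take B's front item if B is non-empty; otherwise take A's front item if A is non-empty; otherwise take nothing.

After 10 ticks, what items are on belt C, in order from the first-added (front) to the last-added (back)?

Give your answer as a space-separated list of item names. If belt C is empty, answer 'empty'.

Answer: spool wedge ingot knob mast beam reel mesh hinge joint

Derivation:
Tick 1: prefer A, take spool from A; A=[ingot,mast,reel,hinge] B=[wedge,knob,beam,mesh,joint,disk] C=[spool]
Tick 2: prefer B, take wedge from B; A=[ingot,mast,reel,hinge] B=[knob,beam,mesh,joint,disk] C=[spool,wedge]
Tick 3: prefer A, take ingot from A; A=[mast,reel,hinge] B=[knob,beam,mesh,joint,disk] C=[spool,wedge,ingot]
Tick 4: prefer B, take knob from B; A=[mast,reel,hinge] B=[beam,mesh,joint,disk] C=[spool,wedge,ingot,knob]
Tick 5: prefer A, take mast from A; A=[reel,hinge] B=[beam,mesh,joint,disk] C=[spool,wedge,ingot,knob,mast]
Tick 6: prefer B, take beam from B; A=[reel,hinge] B=[mesh,joint,disk] C=[spool,wedge,ingot,knob,mast,beam]
Tick 7: prefer A, take reel from A; A=[hinge] B=[mesh,joint,disk] C=[spool,wedge,ingot,knob,mast,beam,reel]
Tick 8: prefer B, take mesh from B; A=[hinge] B=[joint,disk] C=[spool,wedge,ingot,knob,mast,beam,reel,mesh]
Tick 9: prefer A, take hinge from A; A=[-] B=[joint,disk] C=[spool,wedge,ingot,knob,mast,beam,reel,mesh,hinge]
Tick 10: prefer B, take joint from B; A=[-] B=[disk] C=[spool,wedge,ingot,knob,mast,beam,reel,mesh,hinge,joint]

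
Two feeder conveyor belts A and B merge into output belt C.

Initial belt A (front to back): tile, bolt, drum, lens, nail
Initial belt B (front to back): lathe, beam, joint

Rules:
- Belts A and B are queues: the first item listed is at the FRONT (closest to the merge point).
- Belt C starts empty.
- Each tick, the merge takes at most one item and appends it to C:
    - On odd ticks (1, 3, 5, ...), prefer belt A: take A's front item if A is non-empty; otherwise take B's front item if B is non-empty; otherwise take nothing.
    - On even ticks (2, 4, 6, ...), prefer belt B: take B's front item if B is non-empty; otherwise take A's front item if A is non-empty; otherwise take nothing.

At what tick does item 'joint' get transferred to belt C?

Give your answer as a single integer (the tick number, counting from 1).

Answer: 6

Derivation:
Tick 1: prefer A, take tile from A; A=[bolt,drum,lens,nail] B=[lathe,beam,joint] C=[tile]
Tick 2: prefer B, take lathe from B; A=[bolt,drum,lens,nail] B=[beam,joint] C=[tile,lathe]
Tick 3: prefer A, take bolt from A; A=[drum,lens,nail] B=[beam,joint] C=[tile,lathe,bolt]
Tick 4: prefer B, take beam from B; A=[drum,lens,nail] B=[joint] C=[tile,lathe,bolt,beam]
Tick 5: prefer A, take drum from A; A=[lens,nail] B=[joint] C=[tile,lathe,bolt,beam,drum]
Tick 6: prefer B, take joint from B; A=[lens,nail] B=[-] C=[tile,lathe,bolt,beam,drum,joint]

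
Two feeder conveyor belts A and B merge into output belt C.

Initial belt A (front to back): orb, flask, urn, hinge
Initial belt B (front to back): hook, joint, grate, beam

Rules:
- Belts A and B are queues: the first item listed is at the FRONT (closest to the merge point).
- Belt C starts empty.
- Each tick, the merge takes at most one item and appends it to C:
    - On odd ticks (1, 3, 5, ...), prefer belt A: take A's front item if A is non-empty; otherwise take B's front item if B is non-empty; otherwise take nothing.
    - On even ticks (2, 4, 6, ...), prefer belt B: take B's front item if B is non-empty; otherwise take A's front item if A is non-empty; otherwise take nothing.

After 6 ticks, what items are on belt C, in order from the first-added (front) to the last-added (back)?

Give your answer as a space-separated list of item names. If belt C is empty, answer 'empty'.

Answer: orb hook flask joint urn grate

Derivation:
Tick 1: prefer A, take orb from A; A=[flask,urn,hinge] B=[hook,joint,grate,beam] C=[orb]
Tick 2: prefer B, take hook from B; A=[flask,urn,hinge] B=[joint,grate,beam] C=[orb,hook]
Tick 3: prefer A, take flask from A; A=[urn,hinge] B=[joint,grate,beam] C=[orb,hook,flask]
Tick 4: prefer B, take joint from B; A=[urn,hinge] B=[grate,beam] C=[orb,hook,flask,joint]
Tick 5: prefer A, take urn from A; A=[hinge] B=[grate,beam] C=[orb,hook,flask,joint,urn]
Tick 6: prefer B, take grate from B; A=[hinge] B=[beam] C=[orb,hook,flask,joint,urn,grate]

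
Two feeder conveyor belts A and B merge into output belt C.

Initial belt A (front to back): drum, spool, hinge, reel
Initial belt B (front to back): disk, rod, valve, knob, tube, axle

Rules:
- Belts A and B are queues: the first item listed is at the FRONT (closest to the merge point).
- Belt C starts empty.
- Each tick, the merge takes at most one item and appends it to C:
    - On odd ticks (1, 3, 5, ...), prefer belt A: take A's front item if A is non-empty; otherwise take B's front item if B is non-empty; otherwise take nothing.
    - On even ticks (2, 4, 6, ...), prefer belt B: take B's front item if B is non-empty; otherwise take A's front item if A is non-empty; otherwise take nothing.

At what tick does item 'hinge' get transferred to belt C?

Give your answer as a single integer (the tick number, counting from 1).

Answer: 5

Derivation:
Tick 1: prefer A, take drum from A; A=[spool,hinge,reel] B=[disk,rod,valve,knob,tube,axle] C=[drum]
Tick 2: prefer B, take disk from B; A=[spool,hinge,reel] B=[rod,valve,knob,tube,axle] C=[drum,disk]
Tick 3: prefer A, take spool from A; A=[hinge,reel] B=[rod,valve,knob,tube,axle] C=[drum,disk,spool]
Tick 4: prefer B, take rod from B; A=[hinge,reel] B=[valve,knob,tube,axle] C=[drum,disk,spool,rod]
Tick 5: prefer A, take hinge from A; A=[reel] B=[valve,knob,tube,axle] C=[drum,disk,spool,rod,hinge]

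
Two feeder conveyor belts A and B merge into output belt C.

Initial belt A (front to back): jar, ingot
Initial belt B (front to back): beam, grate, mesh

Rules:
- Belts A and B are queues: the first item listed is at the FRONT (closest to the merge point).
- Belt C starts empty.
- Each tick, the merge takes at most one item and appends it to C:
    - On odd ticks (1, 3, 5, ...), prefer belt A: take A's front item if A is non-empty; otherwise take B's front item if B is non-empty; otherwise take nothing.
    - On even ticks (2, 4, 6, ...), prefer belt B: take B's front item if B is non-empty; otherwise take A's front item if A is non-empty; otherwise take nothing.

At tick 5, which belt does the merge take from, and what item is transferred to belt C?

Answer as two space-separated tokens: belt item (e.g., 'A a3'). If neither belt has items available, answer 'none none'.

Tick 1: prefer A, take jar from A; A=[ingot] B=[beam,grate,mesh] C=[jar]
Tick 2: prefer B, take beam from B; A=[ingot] B=[grate,mesh] C=[jar,beam]
Tick 3: prefer A, take ingot from A; A=[-] B=[grate,mesh] C=[jar,beam,ingot]
Tick 4: prefer B, take grate from B; A=[-] B=[mesh] C=[jar,beam,ingot,grate]
Tick 5: prefer A, take mesh from B; A=[-] B=[-] C=[jar,beam,ingot,grate,mesh]

Answer: B mesh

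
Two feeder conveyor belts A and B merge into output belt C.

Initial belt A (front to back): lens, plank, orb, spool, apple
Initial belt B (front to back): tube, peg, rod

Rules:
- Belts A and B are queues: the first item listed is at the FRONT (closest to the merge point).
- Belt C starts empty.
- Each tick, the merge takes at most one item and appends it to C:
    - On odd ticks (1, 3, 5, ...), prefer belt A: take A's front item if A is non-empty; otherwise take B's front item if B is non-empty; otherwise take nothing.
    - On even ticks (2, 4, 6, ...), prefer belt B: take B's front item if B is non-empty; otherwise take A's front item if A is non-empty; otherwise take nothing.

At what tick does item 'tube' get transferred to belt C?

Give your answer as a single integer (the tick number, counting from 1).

Answer: 2

Derivation:
Tick 1: prefer A, take lens from A; A=[plank,orb,spool,apple] B=[tube,peg,rod] C=[lens]
Tick 2: prefer B, take tube from B; A=[plank,orb,spool,apple] B=[peg,rod] C=[lens,tube]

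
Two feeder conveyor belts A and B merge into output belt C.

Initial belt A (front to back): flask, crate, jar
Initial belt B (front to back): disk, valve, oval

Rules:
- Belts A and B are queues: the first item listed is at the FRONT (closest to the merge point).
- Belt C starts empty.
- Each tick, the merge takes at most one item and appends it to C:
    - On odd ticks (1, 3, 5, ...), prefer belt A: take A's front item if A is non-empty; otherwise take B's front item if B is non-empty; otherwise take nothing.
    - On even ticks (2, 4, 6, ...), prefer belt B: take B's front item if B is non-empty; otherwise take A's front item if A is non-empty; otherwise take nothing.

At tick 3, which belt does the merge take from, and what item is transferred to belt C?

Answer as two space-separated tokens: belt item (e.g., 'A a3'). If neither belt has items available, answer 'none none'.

Answer: A crate

Derivation:
Tick 1: prefer A, take flask from A; A=[crate,jar] B=[disk,valve,oval] C=[flask]
Tick 2: prefer B, take disk from B; A=[crate,jar] B=[valve,oval] C=[flask,disk]
Tick 3: prefer A, take crate from A; A=[jar] B=[valve,oval] C=[flask,disk,crate]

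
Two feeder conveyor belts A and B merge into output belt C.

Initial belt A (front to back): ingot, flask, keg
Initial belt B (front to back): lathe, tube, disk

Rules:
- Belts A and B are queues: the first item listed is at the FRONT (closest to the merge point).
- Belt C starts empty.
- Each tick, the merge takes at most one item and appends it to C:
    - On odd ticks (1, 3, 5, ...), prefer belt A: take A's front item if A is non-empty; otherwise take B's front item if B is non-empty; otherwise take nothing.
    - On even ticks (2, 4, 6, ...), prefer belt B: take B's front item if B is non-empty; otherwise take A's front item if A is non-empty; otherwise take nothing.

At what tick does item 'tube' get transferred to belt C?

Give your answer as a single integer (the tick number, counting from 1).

Answer: 4

Derivation:
Tick 1: prefer A, take ingot from A; A=[flask,keg] B=[lathe,tube,disk] C=[ingot]
Tick 2: prefer B, take lathe from B; A=[flask,keg] B=[tube,disk] C=[ingot,lathe]
Tick 3: prefer A, take flask from A; A=[keg] B=[tube,disk] C=[ingot,lathe,flask]
Tick 4: prefer B, take tube from B; A=[keg] B=[disk] C=[ingot,lathe,flask,tube]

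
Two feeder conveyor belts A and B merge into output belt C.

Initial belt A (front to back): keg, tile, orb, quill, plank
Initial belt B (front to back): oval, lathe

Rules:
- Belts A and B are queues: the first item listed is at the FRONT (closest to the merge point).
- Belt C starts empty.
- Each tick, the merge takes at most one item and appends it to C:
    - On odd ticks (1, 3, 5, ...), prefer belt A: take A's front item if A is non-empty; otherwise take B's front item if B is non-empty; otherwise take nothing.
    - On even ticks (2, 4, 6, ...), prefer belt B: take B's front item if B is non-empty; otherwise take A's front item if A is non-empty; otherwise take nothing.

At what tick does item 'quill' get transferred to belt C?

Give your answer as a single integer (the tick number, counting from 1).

Tick 1: prefer A, take keg from A; A=[tile,orb,quill,plank] B=[oval,lathe] C=[keg]
Tick 2: prefer B, take oval from B; A=[tile,orb,quill,plank] B=[lathe] C=[keg,oval]
Tick 3: prefer A, take tile from A; A=[orb,quill,plank] B=[lathe] C=[keg,oval,tile]
Tick 4: prefer B, take lathe from B; A=[orb,quill,plank] B=[-] C=[keg,oval,tile,lathe]
Tick 5: prefer A, take orb from A; A=[quill,plank] B=[-] C=[keg,oval,tile,lathe,orb]
Tick 6: prefer B, take quill from A; A=[plank] B=[-] C=[keg,oval,tile,lathe,orb,quill]

Answer: 6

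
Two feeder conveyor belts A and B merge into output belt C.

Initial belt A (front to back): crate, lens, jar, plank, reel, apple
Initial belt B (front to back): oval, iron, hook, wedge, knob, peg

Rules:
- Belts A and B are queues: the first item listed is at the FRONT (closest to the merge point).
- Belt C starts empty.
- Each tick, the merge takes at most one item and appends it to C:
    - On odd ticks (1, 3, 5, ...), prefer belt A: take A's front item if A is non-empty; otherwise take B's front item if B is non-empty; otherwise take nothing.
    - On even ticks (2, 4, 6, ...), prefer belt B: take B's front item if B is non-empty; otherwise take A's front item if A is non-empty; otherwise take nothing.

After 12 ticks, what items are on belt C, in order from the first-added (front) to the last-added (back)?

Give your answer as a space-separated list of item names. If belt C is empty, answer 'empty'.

Tick 1: prefer A, take crate from A; A=[lens,jar,plank,reel,apple] B=[oval,iron,hook,wedge,knob,peg] C=[crate]
Tick 2: prefer B, take oval from B; A=[lens,jar,plank,reel,apple] B=[iron,hook,wedge,knob,peg] C=[crate,oval]
Tick 3: prefer A, take lens from A; A=[jar,plank,reel,apple] B=[iron,hook,wedge,knob,peg] C=[crate,oval,lens]
Tick 4: prefer B, take iron from B; A=[jar,plank,reel,apple] B=[hook,wedge,knob,peg] C=[crate,oval,lens,iron]
Tick 5: prefer A, take jar from A; A=[plank,reel,apple] B=[hook,wedge,knob,peg] C=[crate,oval,lens,iron,jar]
Tick 6: prefer B, take hook from B; A=[plank,reel,apple] B=[wedge,knob,peg] C=[crate,oval,lens,iron,jar,hook]
Tick 7: prefer A, take plank from A; A=[reel,apple] B=[wedge,knob,peg] C=[crate,oval,lens,iron,jar,hook,plank]
Tick 8: prefer B, take wedge from B; A=[reel,apple] B=[knob,peg] C=[crate,oval,lens,iron,jar,hook,plank,wedge]
Tick 9: prefer A, take reel from A; A=[apple] B=[knob,peg] C=[crate,oval,lens,iron,jar,hook,plank,wedge,reel]
Tick 10: prefer B, take knob from B; A=[apple] B=[peg] C=[crate,oval,lens,iron,jar,hook,plank,wedge,reel,knob]
Tick 11: prefer A, take apple from A; A=[-] B=[peg] C=[crate,oval,lens,iron,jar,hook,plank,wedge,reel,knob,apple]
Tick 12: prefer B, take peg from B; A=[-] B=[-] C=[crate,oval,lens,iron,jar,hook,plank,wedge,reel,knob,apple,peg]

Answer: crate oval lens iron jar hook plank wedge reel knob apple peg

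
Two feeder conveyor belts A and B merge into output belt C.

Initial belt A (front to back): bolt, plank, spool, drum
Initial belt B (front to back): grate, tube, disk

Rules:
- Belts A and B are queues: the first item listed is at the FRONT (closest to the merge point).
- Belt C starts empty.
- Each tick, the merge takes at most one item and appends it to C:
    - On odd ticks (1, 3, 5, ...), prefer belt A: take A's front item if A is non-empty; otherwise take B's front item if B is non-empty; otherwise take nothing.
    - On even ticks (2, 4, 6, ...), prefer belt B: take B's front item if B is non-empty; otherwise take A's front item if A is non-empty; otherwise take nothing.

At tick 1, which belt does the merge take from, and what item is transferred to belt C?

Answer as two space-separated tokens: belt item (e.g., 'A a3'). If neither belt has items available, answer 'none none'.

Tick 1: prefer A, take bolt from A; A=[plank,spool,drum] B=[grate,tube,disk] C=[bolt]

Answer: A bolt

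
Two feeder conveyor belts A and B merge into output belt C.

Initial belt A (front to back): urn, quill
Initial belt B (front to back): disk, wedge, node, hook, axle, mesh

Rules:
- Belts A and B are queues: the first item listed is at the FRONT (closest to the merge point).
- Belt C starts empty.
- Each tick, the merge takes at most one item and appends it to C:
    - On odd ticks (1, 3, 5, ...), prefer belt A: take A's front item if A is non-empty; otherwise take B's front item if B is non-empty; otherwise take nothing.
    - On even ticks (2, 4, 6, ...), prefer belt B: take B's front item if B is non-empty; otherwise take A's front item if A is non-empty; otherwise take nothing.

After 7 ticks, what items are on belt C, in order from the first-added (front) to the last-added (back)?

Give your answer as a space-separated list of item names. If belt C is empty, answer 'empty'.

Tick 1: prefer A, take urn from A; A=[quill] B=[disk,wedge,node,hook,axle,mesh] C=[urn]
Tick 2: prefer B, take disk from B; A=[quill] B=[wedge,node,hook,axle,mesh] C=[urn,disk]
Tick 3: prefer A, take quill from A; A=[-] B=[wedge,node,hook,axle,mesh] C=[urn,disk,quill]
Tick 4: prefer B, take wedge from B; A=[-] B=[node,hook,axle,mesh] C=[urn,disk,quill,wedge]
Tick 5: prefer A, take node from B; A=[-] B=[hook,axle,mesh] C=[urn,disk,quill,wedge,node]
Tick 6: prefer B, take hook from B; A=[-] B=[axle,mesh] C=[urn,disk,quill,wedge,node,hook]
Tick 7: prefer A, take axle from B; A=[-] B=[mesh] C=[urn,disk,quill,wedge,node,hook,axle]

Answer: urn disk quill wedge node hook axle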